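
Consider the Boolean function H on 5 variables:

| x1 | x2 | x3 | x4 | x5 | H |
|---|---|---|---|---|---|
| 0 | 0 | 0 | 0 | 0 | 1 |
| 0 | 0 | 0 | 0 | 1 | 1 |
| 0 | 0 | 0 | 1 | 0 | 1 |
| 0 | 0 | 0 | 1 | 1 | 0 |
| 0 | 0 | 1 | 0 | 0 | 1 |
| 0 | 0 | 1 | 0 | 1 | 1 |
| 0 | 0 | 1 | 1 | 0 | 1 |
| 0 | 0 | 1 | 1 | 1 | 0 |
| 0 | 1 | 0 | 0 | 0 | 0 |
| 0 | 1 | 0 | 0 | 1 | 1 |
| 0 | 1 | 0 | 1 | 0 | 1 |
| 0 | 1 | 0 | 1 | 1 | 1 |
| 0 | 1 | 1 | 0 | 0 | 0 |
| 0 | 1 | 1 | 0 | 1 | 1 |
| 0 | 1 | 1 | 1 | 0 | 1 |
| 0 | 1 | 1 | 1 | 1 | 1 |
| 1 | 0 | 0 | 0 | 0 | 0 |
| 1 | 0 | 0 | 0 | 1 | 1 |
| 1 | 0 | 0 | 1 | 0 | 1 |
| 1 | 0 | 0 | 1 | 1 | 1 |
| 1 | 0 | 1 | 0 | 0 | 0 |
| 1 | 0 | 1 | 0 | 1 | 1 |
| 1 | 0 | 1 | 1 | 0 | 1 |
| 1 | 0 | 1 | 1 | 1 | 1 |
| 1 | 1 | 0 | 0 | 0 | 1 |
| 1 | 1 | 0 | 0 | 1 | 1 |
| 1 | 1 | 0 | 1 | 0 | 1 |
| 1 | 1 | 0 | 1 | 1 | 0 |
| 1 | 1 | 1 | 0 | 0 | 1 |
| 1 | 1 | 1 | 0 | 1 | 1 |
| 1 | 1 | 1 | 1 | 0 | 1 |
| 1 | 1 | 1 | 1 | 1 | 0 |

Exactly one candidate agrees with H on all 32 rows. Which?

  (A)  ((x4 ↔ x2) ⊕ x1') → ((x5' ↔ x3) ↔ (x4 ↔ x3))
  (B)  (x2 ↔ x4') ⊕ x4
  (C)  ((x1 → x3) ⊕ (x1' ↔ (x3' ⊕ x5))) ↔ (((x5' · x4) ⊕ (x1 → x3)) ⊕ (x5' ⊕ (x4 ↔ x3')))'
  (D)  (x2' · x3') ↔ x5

(B): at (0,0,0,0,0) it gives 0, but H = 1 — eliminated.
(C): at (0,0,0,0,0) it gives 0, but H = 1 — eliminated.
(D): at (0,0,0,0,0) it gives 0, but H = 1 — eliminated.
That leaves (A). Evaluating it on every row reproduces the table of H exactly.

A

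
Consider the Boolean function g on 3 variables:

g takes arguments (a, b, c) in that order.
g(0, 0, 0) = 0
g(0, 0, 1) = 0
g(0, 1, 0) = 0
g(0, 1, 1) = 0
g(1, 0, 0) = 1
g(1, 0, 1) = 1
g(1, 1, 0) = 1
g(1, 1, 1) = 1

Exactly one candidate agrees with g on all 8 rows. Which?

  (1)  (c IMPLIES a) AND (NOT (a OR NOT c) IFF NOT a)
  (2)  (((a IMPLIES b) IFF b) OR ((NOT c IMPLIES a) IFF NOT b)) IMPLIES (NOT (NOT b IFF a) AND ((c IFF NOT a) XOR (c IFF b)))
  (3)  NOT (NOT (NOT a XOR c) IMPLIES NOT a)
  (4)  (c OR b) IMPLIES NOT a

1

(2) disagrees with g on (0,0,0) (formula → 1, table → 0); rule it out.
(3) disagrees with g on (1,0,1) (formula → 0, table → 1); rule it out.
(4) disagrees with g on (0,0,0) (formula → 1, table → 0); rule it out.
That leaves (1). Evaluating it on every row reproduces the table of g exactly.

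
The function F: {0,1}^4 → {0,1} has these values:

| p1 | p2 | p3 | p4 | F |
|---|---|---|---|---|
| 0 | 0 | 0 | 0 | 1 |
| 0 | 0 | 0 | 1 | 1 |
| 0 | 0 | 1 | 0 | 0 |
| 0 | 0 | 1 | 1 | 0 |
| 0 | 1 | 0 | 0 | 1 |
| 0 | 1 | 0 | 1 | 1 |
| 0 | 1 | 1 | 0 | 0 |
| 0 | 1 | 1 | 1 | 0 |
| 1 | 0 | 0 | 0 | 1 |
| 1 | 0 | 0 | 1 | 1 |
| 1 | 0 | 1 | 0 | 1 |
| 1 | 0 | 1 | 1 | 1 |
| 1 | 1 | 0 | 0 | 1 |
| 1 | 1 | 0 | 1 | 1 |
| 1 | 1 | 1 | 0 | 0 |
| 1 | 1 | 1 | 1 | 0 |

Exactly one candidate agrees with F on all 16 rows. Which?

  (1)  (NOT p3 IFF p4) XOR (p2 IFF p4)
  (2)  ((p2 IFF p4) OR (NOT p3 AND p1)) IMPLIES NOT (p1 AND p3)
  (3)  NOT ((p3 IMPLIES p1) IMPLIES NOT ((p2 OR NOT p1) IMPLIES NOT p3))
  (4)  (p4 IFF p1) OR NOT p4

(1) disagrees with F on (0,1,0,0) (formula → 0, table → 1); rule it out.
(2) disagrees with F on (0,0,1,0) (formula → 1, table → 0); rule it out.
(4) disagrees with F on (0,0,0,1) (formula → 0, table → 1); rule it out.
That leaves (3). Evaluating it on every row reproduces the table of F exactly.

3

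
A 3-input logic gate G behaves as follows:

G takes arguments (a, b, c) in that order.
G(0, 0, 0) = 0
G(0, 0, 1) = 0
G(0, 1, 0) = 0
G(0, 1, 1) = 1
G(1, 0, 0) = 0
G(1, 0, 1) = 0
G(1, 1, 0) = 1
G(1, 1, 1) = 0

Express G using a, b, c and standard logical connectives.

G(a, b, c) = ((~a & b) & c) | ((a & b) & ~c)

Collect the rows where G=1 — (0,1,1), (1,1,0) — and write one minterm per row: ¬a·b·c, a·b·¬c. Their union (logical OR) reproduces the table exactly.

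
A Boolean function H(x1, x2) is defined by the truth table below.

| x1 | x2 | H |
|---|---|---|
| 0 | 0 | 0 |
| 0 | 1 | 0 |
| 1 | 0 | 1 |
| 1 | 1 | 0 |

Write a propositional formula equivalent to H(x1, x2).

H is 1 on exactly one input, (1,0), whose minterm is x1·¬x2. So H is just that conjunction.

H(x1, x2) = x1 ∧ ¬x2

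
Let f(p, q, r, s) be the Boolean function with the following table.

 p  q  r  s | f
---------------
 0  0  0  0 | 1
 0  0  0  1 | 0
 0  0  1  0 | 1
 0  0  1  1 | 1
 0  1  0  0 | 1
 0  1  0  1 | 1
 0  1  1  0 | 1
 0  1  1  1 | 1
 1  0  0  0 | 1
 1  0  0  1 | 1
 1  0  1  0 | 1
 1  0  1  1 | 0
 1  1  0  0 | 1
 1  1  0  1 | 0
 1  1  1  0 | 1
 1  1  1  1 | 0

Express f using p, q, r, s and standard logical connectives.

f(p, q, r, s) = ¬((((((¬p ∧ ¬q) ∧ ¬r) ∧ s) ∨ (((p ∧ ¬q) ∧ r) ∧ s)) ∨ (((p ∧ q) ∧ ¬r) ∧ s)) ∨ (((p ∧ q) ∧ r) ∧ s))

f is 0 on only 4 rows — (0,0,0,1), (1,0,1,1), (1,1,0,1), (1,1,1,1). Writing each as a minterm (¬p·¬q·¬r·s, p·¬q·r·s, p·q·¬r·s, p·q·r·s) and OR-ing them characterizes exactly where f=0, so f is the negation of that disjunction.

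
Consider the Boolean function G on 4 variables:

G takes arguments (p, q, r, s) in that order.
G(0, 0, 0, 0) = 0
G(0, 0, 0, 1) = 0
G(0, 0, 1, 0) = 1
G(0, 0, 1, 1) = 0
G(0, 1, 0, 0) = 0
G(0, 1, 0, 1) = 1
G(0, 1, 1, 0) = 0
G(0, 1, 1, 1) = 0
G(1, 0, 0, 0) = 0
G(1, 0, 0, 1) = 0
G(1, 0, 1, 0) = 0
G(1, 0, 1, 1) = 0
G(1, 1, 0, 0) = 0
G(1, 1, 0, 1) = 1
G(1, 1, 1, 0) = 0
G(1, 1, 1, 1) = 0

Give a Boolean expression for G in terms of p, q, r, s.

G(p, q, r, s) = ((((NOT p AND NOT q) AND r) AND NOT s) OR (((NOT p AND q) AND NOT r) AND s)) OR (((p AND q) AND NOT r) AND s)

G=1 on 3 inputs: (0,0,1,0), (0,1,0,1), (1,1,0,1). Reading each as a conjunction of literals (¬p·¬q·r·¬s, ¬p·q·¬r·s, p·q·¬r·s) and taking the OR gives the canonical DNF.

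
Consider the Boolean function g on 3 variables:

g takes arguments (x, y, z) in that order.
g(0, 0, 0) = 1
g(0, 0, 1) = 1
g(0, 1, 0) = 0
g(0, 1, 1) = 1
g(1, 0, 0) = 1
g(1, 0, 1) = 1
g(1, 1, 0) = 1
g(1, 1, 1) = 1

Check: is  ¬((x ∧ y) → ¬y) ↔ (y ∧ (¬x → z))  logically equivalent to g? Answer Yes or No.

Check the formula against g row by row:
  x=0, y=0, z=0: formula gives 1, g = 1 ✓
  x=0, y=0, z=1: formula gives 1, g = 1 ✓
  x=0, y=1, z=0: formula gives 1, but g = 0 ✗
Since they disagree at (0,1,0), the expression is not a correct formula for g.

No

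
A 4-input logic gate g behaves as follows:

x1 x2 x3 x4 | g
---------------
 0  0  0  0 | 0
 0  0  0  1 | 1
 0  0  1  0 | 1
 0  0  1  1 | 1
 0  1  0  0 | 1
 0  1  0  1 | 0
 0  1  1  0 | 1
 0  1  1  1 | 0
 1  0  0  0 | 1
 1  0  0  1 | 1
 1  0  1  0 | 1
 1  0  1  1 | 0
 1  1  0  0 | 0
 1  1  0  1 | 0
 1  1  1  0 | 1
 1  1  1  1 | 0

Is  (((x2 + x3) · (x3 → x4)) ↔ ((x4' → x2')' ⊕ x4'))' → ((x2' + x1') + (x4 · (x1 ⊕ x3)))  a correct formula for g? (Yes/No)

No

Evaluate (((x2 + x3) · (x3 → x4)) ↔ ((x4' → x2')' ⊕ x4'))' → ((x2' + x1') + (x4 · (x1 ⊕ x3))) on each row and compare to g:
  x1=0, x2=0, x3=0, x4=0: formula gives 1, but g = 0 ✗
A single disagreement suffices: at (0,0,0,0) they differ, so the formula does not compute g.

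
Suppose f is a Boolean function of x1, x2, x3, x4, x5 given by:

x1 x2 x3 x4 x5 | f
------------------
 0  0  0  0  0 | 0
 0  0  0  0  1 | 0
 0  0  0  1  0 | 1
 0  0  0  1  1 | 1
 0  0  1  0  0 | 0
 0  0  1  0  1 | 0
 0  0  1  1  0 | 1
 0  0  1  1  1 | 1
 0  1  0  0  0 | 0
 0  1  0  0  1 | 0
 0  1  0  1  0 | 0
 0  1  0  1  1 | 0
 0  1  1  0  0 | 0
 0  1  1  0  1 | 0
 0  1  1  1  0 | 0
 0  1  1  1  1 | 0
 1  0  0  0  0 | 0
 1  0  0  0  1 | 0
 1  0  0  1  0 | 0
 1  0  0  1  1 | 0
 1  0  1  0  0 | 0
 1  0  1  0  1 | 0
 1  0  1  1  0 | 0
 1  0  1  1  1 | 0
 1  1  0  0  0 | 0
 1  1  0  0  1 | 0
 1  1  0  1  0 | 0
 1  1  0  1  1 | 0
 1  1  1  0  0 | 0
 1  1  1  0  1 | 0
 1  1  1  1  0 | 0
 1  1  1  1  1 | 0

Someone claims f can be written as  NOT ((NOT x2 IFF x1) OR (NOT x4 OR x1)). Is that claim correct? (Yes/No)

Check the formula against f row by row:
  x1=0, x2=0, x3=0, x4=0, x5=0: formula gives 0, f = 0 ✓
  x1=0, x2=0, x3=0, x4=0, x5=1: formula gives 0, f = 0 ✓
  x1=0, x2=0, x3=0, x4=1, x5=0: formula gives 1, f = 1 ✓
  x1=0, x2=0, x3=0, x4=1, x5=1: formula gives 1, f = 1 ✓
  …and likewise for the remaining 28 rows.
No disagreement on any input; they are logically equivalent.

Yes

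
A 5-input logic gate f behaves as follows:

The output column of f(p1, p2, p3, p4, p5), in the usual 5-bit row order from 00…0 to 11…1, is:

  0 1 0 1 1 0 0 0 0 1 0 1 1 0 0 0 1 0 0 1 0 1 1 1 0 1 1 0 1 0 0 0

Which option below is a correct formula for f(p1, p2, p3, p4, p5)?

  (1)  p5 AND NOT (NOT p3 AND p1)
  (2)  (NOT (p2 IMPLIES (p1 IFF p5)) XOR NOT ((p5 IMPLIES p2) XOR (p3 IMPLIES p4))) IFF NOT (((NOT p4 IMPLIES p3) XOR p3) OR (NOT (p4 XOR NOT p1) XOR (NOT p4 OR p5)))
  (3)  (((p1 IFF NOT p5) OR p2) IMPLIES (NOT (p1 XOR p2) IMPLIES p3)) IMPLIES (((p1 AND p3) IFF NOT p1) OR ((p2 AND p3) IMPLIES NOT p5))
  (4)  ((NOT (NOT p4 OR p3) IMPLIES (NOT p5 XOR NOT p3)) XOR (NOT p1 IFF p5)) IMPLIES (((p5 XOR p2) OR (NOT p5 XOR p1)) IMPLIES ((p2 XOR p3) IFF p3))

2

(1) fails at (0,0,1,0,0): the formula yields 0, f is 1.
(3) fails at (0,0,0,0,0): the formula yields 1, f is 0.
(4) fails at (0,0,0,0,0): the formula yields 1, f is 0.
That leaves (2). Evaluating it on every row reproduces the table of f exactly.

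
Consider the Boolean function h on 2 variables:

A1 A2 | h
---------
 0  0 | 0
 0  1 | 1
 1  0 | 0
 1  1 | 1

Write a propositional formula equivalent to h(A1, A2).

h(A1, A2) = A2

The output simply equals A2.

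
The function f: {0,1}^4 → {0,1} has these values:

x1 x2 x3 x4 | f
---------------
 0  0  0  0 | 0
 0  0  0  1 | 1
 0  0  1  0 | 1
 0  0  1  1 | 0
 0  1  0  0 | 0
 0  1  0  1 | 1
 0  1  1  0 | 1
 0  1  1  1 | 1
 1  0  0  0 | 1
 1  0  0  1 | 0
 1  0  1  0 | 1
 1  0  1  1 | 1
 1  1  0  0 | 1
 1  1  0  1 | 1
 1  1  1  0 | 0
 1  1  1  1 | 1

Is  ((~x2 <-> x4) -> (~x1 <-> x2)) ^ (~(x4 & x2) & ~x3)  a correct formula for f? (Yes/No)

No

Check the formula against f row by row:
  x1=0, x2=0, x3=0, x4=0: formula gives 0, f = 0 ✓
  x1=0, x2=0, x3=0, x4=1: formula gives 1, f = 1 ✓
  x1=0, x2=0, x3=1, x4=0: formula gives 1, f = 1 ✓
  x1=0, x2=0, x3=1, x4=1: formula gives 0, f = 0 ✓
  …
  x1=1, x2=0, x3=0, x4=0: formula gives 0, but f = 1 ✗
A single disagreement suffices: at (1,0,0,0) they differ, so the formula does not compute f.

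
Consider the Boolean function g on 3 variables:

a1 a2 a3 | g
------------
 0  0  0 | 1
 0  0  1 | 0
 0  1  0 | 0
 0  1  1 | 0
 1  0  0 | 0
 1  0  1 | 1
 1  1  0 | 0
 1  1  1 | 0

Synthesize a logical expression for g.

Collect the rows where g=1 — (0,0,0), (1,0,1) — and write one minterm per row: ¬a1·¬a2·¬a3, a1·¬a2·a3. Their union (logical OR) reproduces the table exactly.

g(a1, a2, a3) = ((a1' · a2') · a3') + ((a1 · a2') · a3)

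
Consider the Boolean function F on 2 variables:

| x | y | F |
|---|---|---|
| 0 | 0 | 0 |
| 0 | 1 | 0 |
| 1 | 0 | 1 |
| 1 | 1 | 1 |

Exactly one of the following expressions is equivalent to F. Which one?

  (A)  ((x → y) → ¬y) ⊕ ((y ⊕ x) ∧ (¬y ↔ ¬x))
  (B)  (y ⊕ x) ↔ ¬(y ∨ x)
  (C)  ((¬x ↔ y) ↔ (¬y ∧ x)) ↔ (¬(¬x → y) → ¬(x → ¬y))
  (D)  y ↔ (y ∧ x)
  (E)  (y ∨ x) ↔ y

(A): at (0,0) it gives 1, but F = 0 — eliminated.
(B): at (1,0) it gives 0, but F = 1 — eliminated.
(D): at (0,0) it gives 1, but F = 0 — eliminated.
(E): at (0,0) it gives 1, but F = 0 — eliminated.
Only (C) survives; checking it on all 4 rows confirms it matches F.

C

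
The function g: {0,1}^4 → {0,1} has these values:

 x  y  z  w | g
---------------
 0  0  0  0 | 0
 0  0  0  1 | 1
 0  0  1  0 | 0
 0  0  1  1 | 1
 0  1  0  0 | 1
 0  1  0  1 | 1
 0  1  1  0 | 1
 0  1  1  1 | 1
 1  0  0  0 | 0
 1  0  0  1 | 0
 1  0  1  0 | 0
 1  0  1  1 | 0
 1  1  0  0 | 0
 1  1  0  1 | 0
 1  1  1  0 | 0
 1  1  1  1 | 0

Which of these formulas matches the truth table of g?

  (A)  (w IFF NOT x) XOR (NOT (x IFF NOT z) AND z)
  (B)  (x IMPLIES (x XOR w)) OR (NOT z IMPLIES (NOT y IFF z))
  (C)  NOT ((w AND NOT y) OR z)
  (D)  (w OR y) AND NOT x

(A): at (0,1,0,0) it gives 0, but g = 1 — eliminated.
(B): at (0,0,0,0) it gives 1, but g = 0 — eliminated.
(C): at (0,0,0,0) it gives 1, but g = 0 — eliminated.
Only (D) survives; checking it on all 16 rows confirms it matches g.

D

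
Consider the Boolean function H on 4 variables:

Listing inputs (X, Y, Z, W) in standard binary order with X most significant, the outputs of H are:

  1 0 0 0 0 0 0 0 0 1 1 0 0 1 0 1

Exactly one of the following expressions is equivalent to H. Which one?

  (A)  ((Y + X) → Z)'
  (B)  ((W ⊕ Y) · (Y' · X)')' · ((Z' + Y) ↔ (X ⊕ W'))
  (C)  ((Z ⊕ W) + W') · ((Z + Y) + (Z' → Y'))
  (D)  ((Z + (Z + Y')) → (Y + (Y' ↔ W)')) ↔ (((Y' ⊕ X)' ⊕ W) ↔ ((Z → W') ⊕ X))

(A) disagrees with H on (0,0,0,0) (formula → 0, table → 1); rule it out.
(C) disagrees with H on (0,0,0,1) (formula → 1, table → 0); rule it out.
(D) disagrees with H on (0,0,0,0) (formula → 0, table → 1); rule it out.
Only (B) survives; checking it on all 16 rows confirms it matches H.

B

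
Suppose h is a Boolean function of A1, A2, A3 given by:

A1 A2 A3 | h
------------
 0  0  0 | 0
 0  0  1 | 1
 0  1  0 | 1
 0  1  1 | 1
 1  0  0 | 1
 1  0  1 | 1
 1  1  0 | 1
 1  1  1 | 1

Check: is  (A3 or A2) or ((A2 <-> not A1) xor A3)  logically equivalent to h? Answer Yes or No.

Yes

Evaluate (A3 or A2) or ((A2 <-> not A1) xor A3) on each row and compare to h:
  A1=0, A2=0, A3=0: formula gives 0, h = 0 ✓
  A1=0, A2=0, A3=1: formula gives 1, h = 1 ✓
  A1=0, A2=1, A3=0: formula gives 1, h = 1 ✓
  A1=0, A2=1, A3=1: formula gives 1, h = 1 ✓
  A1=1, A2=0, A3=0: formula gives 1, h = 1 ✓
  …and likewise for the remaining 3 rows.
All 8 rows match — the expression computes h exactly.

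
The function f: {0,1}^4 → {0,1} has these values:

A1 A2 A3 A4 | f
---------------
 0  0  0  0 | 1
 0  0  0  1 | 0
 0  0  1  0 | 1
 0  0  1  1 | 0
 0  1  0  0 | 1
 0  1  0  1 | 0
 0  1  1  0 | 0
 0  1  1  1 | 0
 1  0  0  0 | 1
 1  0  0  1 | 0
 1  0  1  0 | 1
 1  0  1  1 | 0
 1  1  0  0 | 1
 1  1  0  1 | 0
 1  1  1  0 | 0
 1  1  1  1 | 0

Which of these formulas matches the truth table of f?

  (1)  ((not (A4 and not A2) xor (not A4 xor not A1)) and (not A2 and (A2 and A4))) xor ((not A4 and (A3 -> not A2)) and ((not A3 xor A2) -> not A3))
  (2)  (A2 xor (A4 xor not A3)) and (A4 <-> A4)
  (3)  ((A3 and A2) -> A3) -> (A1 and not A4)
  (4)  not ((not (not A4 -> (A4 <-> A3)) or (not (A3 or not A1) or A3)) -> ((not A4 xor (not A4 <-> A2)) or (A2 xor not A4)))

(2): at (0,0,1,0) it gives 0, but f = 1 — eliminated.
(3): at (0,0,0,0) it gives 0, but f = 1 — eliminated.
(4): at (0,0,0,0) it gives 0, but f = 1 — eliminated.
(1) is the remaining candidate, and it agrees with f on all 16 inputs.

1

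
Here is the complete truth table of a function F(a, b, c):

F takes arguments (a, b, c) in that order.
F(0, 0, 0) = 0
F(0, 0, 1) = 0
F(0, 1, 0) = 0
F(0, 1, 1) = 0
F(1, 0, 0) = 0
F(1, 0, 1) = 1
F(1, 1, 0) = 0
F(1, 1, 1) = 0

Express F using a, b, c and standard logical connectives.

F(a, b, c) = (a & ~b) & c

Only row (1,0,1) gives 1. That row's minterm a·¬b·c is F directly.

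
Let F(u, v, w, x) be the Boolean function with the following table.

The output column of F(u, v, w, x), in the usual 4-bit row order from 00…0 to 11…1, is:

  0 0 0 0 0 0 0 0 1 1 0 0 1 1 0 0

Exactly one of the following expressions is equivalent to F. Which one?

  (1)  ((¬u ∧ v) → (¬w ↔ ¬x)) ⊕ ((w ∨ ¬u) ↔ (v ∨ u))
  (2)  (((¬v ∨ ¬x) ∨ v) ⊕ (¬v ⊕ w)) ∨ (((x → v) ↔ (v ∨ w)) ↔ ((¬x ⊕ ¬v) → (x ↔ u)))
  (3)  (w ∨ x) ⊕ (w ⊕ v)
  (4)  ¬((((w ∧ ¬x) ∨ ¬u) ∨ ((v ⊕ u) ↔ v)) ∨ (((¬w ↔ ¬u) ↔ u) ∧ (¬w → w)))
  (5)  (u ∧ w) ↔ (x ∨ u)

4

(1) disagrees with F on (0,0,0,0) (formula → 1, table → 0); rule it out.
(2) disagrees with F on (0,0,1,0) (formula → 1, table → 0); rule it out.
(3) disagrees with F on (0,0,0,1) (formula → 1, table → 0); rule it out.
(5) disagrees with F on (0,0,0,0) (formula → 1, table → 0); rule it out.
That leaves (4). Evaluating it on every row reproduces the table of F exactly.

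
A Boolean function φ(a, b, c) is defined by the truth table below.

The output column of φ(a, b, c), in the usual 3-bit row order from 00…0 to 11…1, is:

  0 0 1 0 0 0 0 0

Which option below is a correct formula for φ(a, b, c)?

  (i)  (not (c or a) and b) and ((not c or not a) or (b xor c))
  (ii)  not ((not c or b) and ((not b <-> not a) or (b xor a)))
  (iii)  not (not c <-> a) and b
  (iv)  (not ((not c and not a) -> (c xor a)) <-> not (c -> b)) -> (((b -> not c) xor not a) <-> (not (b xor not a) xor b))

i

(ii): at (0,0,1) it gives 1, but φ = 0 — eliminated.
(iii): at (1,1,1) it gives 1, but φ = 0 — eliminated.
(iv): at (0,0,0) it gives 1, but φ = 0 — eliminated.
(i) is the remaining candidate, and it agrees with φ on all 8 inputs.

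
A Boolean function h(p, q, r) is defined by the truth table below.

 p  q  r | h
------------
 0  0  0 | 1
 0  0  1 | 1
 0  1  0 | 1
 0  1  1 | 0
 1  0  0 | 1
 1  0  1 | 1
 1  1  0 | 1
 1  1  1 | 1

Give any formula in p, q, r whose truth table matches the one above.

h(p, q, r) = NOT ((NOT p AND q) AND r)

Only row (0,1,1) gives 0. So h is 1 everywhere except there — the complement of the minterm ¬p·q·r.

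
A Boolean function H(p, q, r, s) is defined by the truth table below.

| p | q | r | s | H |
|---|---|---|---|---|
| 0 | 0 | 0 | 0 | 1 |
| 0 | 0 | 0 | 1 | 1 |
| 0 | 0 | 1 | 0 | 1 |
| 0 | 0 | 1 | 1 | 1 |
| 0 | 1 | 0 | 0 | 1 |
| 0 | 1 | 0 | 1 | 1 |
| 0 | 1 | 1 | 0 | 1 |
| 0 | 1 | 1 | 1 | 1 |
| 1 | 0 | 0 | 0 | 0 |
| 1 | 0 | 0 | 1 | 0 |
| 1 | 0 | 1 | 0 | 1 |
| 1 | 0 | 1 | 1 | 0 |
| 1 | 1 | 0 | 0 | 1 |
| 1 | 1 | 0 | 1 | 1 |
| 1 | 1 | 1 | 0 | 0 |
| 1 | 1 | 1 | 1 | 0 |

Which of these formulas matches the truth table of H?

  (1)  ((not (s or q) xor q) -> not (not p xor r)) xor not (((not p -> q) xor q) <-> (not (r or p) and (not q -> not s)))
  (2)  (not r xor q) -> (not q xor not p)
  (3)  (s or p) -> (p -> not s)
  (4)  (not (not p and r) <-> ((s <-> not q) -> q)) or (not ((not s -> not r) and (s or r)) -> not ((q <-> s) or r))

1

(2): at (0,0,0,0) it gives 0, but H = 1 — eliminated.
(3): at (1,0,0,0) it gives 1, but H = 0 — eliminated.
(4): at (0,0,1,0) it gives 0, but H = 1 — eliminated.
(1) is the remaining candidate, and it agrees with H on all 16 inputs.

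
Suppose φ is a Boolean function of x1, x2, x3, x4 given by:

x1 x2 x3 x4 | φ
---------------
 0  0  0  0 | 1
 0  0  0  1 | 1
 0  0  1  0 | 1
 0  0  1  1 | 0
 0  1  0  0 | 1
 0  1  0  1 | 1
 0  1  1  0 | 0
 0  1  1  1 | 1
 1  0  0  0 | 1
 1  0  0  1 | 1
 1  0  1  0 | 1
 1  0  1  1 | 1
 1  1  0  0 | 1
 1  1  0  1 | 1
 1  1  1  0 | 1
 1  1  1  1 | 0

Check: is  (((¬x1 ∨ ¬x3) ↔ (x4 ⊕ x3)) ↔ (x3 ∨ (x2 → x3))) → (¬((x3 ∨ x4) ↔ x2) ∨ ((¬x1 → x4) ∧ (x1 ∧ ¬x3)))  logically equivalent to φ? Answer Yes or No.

No

Check the formula against φ row by row:
  x1=0, x2=0, x3=0, x4=0: formula gives 1, φ = 1 ✓
  x1=0, x2=0, x3=0, x4=1: formula gives 1, φ = 1 ✓
  x1=0, x2=0, x3=1, x4=0: formula gives 1, φ = 1 ✓
  x1=0, x2=0, x3=1, x4=1: formula gives 1, but φ = 0 ✗
Since they disagree at (0,0,1,1), the expression is not a correct formula for φ.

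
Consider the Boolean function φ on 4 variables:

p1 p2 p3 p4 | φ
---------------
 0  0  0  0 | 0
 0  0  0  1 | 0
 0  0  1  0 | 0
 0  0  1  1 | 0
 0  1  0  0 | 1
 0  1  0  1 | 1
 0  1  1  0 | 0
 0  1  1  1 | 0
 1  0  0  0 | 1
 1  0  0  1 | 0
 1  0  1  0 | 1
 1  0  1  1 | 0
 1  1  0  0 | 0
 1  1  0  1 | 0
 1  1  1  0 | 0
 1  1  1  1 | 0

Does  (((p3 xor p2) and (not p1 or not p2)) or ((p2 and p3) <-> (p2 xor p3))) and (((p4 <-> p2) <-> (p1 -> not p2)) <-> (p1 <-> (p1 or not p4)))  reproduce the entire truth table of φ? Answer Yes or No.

Yes

Evaluate (((p3 xor p2) and (not p1 or not p2)) or ((p2 and p3) <-> (p2 xor p3))) and (((p4 <-> p2) <-> (p1 -> not p2)) <-> (p1 <-> (p1 or not p4))) on each row and compare to φ:
  p1=0, p2=0, p3=0, p4=0: formula gives 0, φ = 0 ✓
  p1=0, p2=0, p3=0, p4=1: formula gives 0, φ = 0 ✓
  p1=0, p2=0, p3=1, p4=0: formula gives 0, φ = 0 ✓
  p1=0, p2=0, p3=1, p4=1: formula gives 0, φ = 0 ✓
  … (the remaining 12 rows also agree.)
Every row agrees, so the formula is equivalent.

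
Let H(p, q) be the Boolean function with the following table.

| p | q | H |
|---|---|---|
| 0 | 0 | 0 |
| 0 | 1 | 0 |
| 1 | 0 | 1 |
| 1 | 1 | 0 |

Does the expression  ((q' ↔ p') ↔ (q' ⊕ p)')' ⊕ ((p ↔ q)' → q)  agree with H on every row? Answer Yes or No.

Yes

Evaluate ((q' ↔ p') ↔ (q' ⊕ p)')' ⊕ ((p ↔ q)' → q) on each row and compare to H:
  p=0, q=0: formula gives 0, H = 0 ✓
  p=0, q=1: formula gives 0, H = 0 ✓
  p=1, q=0: formula gives 1, H = 1 ✓
  p=1, q=1: formula gives 0, H = 0 ✓
No disagreement on any input; they are logically equivalent.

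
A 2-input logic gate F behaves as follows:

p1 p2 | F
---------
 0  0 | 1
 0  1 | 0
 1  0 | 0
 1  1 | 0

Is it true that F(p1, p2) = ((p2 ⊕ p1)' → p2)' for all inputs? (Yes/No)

Evaluate ((p2 ⊕ p1)' → p2)' on each row and compare to F:
  p1=0, p2=0: formula gives 1, F = 1 ✓
  p1=0, p2=1: formula gives 0, F = 0 ✓
  p1=1, p2=0: formula gives 0, F = 0 ✓
  p1=1, p2=1: formula gives 0, F = 0 ✓
Every row agrees, so the formula is equivalent.

Yes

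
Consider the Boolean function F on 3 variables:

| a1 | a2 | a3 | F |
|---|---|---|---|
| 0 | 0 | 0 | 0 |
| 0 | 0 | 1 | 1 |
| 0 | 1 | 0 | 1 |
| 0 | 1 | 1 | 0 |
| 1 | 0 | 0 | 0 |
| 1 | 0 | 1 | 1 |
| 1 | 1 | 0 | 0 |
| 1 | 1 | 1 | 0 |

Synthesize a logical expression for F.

Collect the rows where F=1 — (0,0,1), (0,1,0), (1,0,1) — and write one minterm per row: ¬a1·¬a2·a3, ¬a1·a2·¬a3, a1·¬a2·a3. Their union (logical OR) reproduces the table exactly.

F(a1, a2, a3) = (((¬a1 ∧ ¬a2) ∧ a3) ∨ ((¬a1 ∧ a2) ∧ ¬a3)) ∨ ((a1 ∧ ¬a2) ∧ a3)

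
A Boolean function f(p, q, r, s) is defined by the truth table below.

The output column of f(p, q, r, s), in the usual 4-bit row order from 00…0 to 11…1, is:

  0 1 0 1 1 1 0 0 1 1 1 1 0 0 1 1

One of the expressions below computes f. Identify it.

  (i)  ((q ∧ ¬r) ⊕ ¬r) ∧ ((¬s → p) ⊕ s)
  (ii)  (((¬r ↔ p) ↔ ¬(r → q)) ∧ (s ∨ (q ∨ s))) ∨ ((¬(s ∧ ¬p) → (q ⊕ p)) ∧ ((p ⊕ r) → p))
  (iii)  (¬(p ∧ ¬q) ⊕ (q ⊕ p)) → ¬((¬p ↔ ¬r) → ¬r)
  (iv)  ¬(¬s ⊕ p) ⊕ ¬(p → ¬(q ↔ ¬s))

(i) fails at (0,0,0,1): the formula yields 0, f is 1.
(iii) fails at (0,0,0,1): the formula yields 0, f is 1.
(iv) fails at (0,1,0,0): the formula yields 0, f is 1.
That leaves (ii). Evaluating it on every row reproduces the table of f exactly.

ii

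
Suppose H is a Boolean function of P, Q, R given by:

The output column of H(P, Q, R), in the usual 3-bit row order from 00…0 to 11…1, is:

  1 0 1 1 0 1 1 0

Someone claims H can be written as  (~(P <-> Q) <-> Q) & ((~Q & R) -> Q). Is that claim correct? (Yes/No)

Evaluate (~(P <-> Q) <-> Q) & ((~Q & R) -> Q) on each row and compare to H:
  P=0, Q=0, R=0: formula gives 1, H = 1 ✓
  P=0, Q=0, R=1: formula gives 0, H = 0 ✓
  P=0, Q=1, R=0: formula gives 1, H = 1 ✓
  P=0, Q=1, R=1: formula gives 1, H = 1 ✓
  P=1, Q=0, R=0: formula gives 0, H = 0 ✓
  P=1, Q=0, R=1: formula gives 0, but H = 1 ✗
Since they disagree at (1,0,1), the expression is not a correct formula for H.

No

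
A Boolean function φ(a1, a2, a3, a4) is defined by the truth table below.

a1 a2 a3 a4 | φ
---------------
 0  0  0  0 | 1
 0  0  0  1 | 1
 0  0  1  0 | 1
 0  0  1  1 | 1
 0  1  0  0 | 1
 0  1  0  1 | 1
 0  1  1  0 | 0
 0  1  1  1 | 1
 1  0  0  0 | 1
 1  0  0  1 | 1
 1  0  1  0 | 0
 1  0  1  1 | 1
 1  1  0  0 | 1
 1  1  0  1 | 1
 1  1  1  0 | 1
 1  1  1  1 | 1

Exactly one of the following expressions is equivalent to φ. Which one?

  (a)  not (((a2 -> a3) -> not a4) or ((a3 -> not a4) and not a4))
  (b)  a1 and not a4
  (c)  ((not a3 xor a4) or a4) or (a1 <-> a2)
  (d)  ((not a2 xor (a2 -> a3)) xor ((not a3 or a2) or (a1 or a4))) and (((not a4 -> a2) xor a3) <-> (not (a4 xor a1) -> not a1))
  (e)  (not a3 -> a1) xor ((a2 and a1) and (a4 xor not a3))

(a): at (0,0,0,0) it gives 0, but φ = 1 — eliminated.
(b): at (0,0,0,0) it gives 0, but φ = 1 — eliminated.
(d): at (0,0,0,0) it gives 0, but φ = 1 — eliminated.
(e): at (0,0,0,0) it gives 0, but φ = 1 — eliminated.
(c) is the remaining candidate, and it agrees with φ on all 16 inputs.

c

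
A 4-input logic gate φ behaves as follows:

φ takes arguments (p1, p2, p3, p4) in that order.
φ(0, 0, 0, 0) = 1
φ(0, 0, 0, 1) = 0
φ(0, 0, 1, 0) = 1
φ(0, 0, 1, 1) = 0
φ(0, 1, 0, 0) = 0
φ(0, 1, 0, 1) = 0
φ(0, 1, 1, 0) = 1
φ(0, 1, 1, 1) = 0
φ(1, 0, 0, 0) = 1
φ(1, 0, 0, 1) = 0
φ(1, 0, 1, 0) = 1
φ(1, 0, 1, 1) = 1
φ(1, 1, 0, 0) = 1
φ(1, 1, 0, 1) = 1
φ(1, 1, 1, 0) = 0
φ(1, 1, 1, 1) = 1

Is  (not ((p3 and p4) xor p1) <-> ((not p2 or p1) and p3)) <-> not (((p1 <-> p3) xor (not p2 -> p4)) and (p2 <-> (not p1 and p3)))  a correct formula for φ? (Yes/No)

Yes

Evaluate (not ((p3 and p4) xor p1) <-> ((not p2 or p1) and p3)) <-> not (((p1 <-> p3) xor (not p2 -> p4)) and (p2 <-> (not p1 and p3))) on each row and compare to φ:
  p1=0, p2=0, p3=0, p4=0: formula gives 1, φ = 1 ✓
  p1=0, p2=0, p3=0, p4=1: formula gives 0, φ = 0 ✓
  p1=0, p2=0, p3=1, p4=0: formula gives 1, φ = 1 ✓
  p1=0, p2=0, p3=1, p4=1: formula gives 0, φ = 0 ✓
  …and likewise for the remaining 12 rows.
Every row agrees, so the formula is equivalent.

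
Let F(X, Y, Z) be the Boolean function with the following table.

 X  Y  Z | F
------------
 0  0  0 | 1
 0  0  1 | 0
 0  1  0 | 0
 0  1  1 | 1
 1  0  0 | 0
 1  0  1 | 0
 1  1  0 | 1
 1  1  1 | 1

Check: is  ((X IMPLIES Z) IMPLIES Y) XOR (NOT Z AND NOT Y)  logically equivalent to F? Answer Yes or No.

Test each input against both F and the formula:
  X=0, Y=0, Z=0: formula gives 1, F = 1 ✓
  X=0, Y=0, Z=1: formula gives 0, F = 0 ✓
  X=0, Y=1, Z=0: formula gives 1, but F = 0 ✗
Since they disagree at (0,1,0), the expression is not a correct formula for F.

No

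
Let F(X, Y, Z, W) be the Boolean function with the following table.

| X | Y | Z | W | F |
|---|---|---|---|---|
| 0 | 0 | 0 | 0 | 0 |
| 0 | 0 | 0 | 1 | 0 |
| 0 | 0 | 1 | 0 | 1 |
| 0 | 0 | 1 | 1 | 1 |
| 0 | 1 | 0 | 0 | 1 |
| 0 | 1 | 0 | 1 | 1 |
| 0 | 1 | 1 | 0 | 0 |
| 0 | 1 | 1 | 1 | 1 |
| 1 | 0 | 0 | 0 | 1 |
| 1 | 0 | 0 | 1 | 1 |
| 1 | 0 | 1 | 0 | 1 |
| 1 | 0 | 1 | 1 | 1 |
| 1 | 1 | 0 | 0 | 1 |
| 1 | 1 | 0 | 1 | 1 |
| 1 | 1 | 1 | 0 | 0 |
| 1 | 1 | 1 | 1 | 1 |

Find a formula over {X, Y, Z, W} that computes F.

F(X, Y, Z, W) = ~((((((~X & ~Y) & ~Z) & ~W) | (((~X & ~Y) & ~Z) & W)) | (((~X & Y) & Z) & ~W)) | (((X & Y) & Z) & ~W))

The 0-rows are (0,0,0,0), (0,0,0,1), (0,1,1,0), (1,1,1,0). Take each as a conjunction (¬X·¬Y·¬Z·¬W, ¬X·¬Y·¬Z·W, ¬X·Y·Z·¬W, X·Y·Z·¬W), form their disjunction, and complement — that gives a formula that is 1 everywhere F is.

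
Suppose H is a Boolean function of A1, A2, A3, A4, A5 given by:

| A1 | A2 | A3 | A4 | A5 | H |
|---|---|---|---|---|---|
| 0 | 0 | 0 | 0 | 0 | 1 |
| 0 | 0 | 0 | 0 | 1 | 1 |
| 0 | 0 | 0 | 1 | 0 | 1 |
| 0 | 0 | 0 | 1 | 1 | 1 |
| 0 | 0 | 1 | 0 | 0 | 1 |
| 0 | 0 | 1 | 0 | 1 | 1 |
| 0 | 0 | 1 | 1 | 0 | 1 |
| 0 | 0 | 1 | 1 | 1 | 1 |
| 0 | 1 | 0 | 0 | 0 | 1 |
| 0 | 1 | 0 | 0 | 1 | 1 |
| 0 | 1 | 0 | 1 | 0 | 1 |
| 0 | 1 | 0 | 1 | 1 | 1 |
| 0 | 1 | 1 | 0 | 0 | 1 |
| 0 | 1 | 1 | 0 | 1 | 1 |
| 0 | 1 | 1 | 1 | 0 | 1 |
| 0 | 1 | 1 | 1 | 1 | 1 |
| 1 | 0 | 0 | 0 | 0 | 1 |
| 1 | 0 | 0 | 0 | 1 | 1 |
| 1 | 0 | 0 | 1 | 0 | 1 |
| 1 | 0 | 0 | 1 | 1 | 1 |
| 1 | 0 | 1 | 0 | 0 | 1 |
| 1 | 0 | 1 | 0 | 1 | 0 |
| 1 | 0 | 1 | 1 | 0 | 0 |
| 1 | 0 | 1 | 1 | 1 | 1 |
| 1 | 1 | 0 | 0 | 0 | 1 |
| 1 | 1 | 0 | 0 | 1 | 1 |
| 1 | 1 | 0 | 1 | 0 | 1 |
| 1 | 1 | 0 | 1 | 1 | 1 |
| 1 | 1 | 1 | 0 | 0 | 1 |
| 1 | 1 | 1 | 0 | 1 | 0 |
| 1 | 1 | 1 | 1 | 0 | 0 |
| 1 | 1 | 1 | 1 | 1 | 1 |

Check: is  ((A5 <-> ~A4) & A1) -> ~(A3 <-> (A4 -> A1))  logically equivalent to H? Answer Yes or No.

Test each input against both H and the formula:
  A1=0, A2=0, A3=0, A4=0, A5=0: formula gives 1, H = 1 ✓
  A1=0, A2=0, A3=0, A4=0, A5=1: formula gives 1, H = 1 ✓
  A1=0, A2=0, A3=0, A4=1, A5=0: formula gives 1, H = 1 ✓
  A1=0, A2=0, A3=0, A4=1, A5=1: formula gives 1, H = 1 ✓
  …and likewise for the remaining 28 rows.
Every row agrees, so the formula is equivalent.

Yes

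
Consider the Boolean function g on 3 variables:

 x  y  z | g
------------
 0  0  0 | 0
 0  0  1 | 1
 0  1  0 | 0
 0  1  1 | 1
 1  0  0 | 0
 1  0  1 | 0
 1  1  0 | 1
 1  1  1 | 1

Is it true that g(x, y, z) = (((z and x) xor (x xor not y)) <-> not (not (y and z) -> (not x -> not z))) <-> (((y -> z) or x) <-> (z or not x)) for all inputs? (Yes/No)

Yes

Test each input against both g and the formula:
  x=0, y=0, z=0: formula gives 0, g = 0 ✓
  x=0, y=0, z=1: formula gives 1, g = 1 ✓
  x=0, y=1, z=0: formula gives 0, g = 0 ✓
  x=0, y=1, z=1: formula gives 1, g = 1 ✓
  x=1, y=0, z=0: formula gives 0, g = 0 ✓
  …and likewise for the remaining 3 rows.
No disagreement on any input; they are logically equivalent.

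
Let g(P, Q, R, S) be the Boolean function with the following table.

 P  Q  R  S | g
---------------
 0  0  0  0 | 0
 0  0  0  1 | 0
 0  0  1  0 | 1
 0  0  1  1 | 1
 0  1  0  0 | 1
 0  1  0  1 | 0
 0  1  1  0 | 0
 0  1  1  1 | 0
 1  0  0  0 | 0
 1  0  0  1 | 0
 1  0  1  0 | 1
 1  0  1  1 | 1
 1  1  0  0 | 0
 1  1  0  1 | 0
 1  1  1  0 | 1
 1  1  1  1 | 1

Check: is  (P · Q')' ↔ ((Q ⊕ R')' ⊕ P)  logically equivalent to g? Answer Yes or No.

No

Check the formula against g row by row:
  P=0, Q=0, R=0, S=0: formula gives 0, g = 0 ✓
  P=0, Q=0, R=0, S=1: formula gives 0, g = 0 ✓
  P=0, Q=0, R=1, S=0: formula gives 1, g = 1 ✓
  P=0, Q=0, R=1, S=1: formula gives 1, g = 1 ✓
  …
  P=0, Q=1, R=0, S=1: formula gives 1, but g = 0 ✗
Row (0,1,0,1) is a counterexample, so the formula is not equivalent to g.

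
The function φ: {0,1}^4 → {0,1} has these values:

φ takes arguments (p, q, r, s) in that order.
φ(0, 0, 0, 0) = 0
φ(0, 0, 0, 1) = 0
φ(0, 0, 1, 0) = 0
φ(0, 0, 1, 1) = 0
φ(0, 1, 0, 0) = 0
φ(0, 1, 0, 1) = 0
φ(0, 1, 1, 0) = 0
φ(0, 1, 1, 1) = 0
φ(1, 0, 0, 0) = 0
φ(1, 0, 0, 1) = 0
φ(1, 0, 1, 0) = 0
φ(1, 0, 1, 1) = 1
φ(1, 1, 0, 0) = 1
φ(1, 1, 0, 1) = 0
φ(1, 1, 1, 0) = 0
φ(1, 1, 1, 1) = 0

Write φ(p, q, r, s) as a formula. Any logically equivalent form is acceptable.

Collect the rows where φ=1 — (1,0,1,1), (1,1,0,0) — and write one minterm per row: p·¬q·r·s, p·q·¬r·¬s. Their union (logical OR) reproduces the table exactly.

φ(p, q, r, s) = (((p · q') · r) · s) + (((p · q) · r') · s')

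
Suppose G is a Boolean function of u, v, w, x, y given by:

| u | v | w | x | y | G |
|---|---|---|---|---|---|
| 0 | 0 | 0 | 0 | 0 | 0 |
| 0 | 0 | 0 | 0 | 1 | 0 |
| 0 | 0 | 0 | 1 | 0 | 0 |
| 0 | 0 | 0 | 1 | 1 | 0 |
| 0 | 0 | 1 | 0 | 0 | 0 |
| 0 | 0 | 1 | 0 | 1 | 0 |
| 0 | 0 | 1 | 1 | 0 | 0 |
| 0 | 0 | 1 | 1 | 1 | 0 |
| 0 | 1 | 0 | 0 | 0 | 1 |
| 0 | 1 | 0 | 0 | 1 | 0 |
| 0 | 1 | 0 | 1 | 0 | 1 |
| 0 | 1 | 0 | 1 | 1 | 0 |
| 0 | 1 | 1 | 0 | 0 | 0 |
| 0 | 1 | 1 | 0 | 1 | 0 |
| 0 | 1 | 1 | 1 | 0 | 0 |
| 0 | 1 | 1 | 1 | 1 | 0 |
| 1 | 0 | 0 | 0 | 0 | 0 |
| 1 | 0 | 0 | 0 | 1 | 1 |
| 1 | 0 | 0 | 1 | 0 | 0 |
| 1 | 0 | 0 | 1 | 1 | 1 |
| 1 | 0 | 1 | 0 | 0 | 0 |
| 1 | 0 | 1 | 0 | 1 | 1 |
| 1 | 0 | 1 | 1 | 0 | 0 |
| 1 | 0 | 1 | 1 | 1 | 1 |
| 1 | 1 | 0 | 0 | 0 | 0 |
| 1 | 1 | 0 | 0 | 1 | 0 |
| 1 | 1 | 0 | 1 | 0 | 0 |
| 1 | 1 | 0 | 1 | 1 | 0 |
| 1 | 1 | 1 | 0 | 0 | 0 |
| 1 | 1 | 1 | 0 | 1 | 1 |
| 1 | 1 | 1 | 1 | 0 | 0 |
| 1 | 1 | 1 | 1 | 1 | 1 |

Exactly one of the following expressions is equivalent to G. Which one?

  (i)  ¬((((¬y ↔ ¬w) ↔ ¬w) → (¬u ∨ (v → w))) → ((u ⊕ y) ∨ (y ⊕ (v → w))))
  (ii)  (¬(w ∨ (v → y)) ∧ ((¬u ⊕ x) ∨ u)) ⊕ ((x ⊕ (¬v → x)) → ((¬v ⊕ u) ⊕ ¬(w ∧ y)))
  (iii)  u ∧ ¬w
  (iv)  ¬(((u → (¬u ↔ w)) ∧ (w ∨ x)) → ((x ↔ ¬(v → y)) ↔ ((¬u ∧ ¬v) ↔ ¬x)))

(ii) disagrees with G on (0,0,0,0,0) (formula → 1, table → 0); rule it out.
(iii) disagrees with G on (0,1,0,0,0) (formula → 0, table → 1); rule it out.
(iv) disagrees with G on (0,1,0,0,0) (formula → 0, table → 1); rule it out.
That leaves (i). Evaluating it on every row reproduces the table of G exactly.

i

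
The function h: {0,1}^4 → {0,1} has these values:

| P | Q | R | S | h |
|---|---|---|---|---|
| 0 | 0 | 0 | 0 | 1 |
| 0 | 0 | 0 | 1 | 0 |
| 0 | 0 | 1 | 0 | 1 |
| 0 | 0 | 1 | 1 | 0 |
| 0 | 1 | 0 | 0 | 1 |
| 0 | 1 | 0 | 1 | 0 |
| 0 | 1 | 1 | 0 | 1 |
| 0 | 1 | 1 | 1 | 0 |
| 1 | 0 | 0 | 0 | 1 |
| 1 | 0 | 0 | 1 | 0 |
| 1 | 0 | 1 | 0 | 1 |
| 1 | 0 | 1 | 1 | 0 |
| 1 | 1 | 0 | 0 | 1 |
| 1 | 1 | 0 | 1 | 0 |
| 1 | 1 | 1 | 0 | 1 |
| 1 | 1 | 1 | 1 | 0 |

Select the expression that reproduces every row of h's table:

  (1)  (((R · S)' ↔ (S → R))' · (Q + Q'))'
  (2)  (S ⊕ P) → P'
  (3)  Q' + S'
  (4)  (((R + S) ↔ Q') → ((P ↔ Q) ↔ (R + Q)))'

1

(2) fails at (0,0,0,1): the formula yields 1, h is 0.
(3) fails at (0,0,0,1): the formula yields 1, h is 0.
(4) fails at (0,0,0,0): the formula yields 0, h is 1.
Only (1) survives; checking it on all 16 rows confirms it matches h.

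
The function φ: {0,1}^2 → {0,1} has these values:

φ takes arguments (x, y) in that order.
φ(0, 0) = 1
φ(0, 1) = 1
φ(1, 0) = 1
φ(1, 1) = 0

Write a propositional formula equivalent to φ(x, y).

The output is 0 only when every input is 1 — NAND of all inputs.

φ(x, y) = NOT (x AND y)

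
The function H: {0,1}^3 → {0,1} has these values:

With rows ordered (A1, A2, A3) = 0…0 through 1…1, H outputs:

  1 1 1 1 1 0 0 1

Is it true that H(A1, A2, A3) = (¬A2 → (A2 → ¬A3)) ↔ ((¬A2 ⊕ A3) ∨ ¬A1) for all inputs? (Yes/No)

Test each input against both H and the formula:
  A1=0, A2=0, A3=0: formula gives 1, H = 1 ✓
  A1=0, A2=0, A3=1: formula gives 1, H = 1 ✓
  A1=0, A2=1, A3=0: formula gives 1, H = 1 ✓
  A1=0, A2=1, A3=1: formula gives 1, H = 1 ✓
  A1=1, A2=0, A3=0: formula gives 1, H = 1 ✓
  …and likewise for the remaining 3 rows.
All 8 rows match — the expression computes H exactly.

Yes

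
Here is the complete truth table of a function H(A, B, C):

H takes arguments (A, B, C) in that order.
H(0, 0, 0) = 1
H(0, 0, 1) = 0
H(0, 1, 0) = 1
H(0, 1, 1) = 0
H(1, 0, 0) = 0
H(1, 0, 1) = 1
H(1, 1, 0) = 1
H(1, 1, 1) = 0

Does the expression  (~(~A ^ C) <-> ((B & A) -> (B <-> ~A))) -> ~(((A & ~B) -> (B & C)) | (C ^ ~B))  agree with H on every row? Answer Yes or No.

Yes

Test each input against both H and the formula:
  A=0, B=0, C=0: formula gives 1, H = 1 ✓
  A=0, B=0, C=1: formula gives 0, H = 0 ✓
  A=0, B=1, C=0: formula gives 1, H = 1 ✓
  A=0, B=1, C=1: formula gives 0, H = 0 ✓
  A=1, B=0, C=0: formula gives 0, H = 0 ✓
  … (the remaining 3 rows also agree.)
No disagreement on any input; they are logically equivalent.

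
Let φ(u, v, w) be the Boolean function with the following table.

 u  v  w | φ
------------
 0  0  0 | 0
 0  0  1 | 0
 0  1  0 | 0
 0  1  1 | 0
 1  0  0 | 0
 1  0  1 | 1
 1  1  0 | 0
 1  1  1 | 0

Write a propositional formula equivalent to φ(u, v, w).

φ(u, v, w) = (u and not v) and w

Only row (1,0,1) gives 1. That row's minterm u·¬v·w is φ directly.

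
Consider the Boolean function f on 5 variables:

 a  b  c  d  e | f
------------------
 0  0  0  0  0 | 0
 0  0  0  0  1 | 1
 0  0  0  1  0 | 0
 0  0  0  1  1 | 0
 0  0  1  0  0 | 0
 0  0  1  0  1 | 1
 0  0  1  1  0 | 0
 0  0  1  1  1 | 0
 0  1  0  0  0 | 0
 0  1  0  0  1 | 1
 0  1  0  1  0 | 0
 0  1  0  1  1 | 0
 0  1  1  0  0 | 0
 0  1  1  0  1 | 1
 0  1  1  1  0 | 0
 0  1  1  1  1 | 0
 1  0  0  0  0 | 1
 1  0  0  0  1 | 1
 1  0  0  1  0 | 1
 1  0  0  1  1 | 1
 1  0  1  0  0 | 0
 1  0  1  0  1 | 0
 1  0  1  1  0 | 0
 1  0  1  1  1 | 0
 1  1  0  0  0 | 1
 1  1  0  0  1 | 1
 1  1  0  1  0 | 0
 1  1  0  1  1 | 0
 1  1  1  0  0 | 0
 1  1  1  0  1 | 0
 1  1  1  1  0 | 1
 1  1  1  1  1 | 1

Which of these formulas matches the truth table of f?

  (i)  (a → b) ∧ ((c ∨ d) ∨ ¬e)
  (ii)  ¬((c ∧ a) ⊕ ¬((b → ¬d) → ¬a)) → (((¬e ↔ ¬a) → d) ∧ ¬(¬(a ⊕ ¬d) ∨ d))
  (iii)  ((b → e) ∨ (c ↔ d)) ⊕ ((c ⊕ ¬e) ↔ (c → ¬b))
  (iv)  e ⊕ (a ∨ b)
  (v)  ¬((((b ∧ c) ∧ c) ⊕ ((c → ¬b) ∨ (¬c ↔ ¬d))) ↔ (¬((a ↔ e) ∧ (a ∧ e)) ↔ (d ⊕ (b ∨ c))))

(i) disagrees with f on (0,0,0,0,0) (formula → 1, table → 0); rule it out.
(iii) disagrees with f on (0,0,0,1,1) (formula → 1, table → 0); rule it out.
(iv) disagrees with f on (0,0,0,1,1) (formula → 1, table → 0); rule it out.
(v) disagrees with f on (0,0,0,0,0) (formula → 1, table → 0); rule it out.
Only (ii) survives; checking it on all 32 rows confirms it matches f.

ii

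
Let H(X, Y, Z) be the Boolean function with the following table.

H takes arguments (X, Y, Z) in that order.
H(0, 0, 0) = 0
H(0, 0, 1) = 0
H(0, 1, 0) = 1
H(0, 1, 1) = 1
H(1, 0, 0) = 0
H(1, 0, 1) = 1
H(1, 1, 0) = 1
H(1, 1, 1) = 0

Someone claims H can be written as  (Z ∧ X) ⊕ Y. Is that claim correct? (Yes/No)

Yes

Evaluate (Z ∧ X) ⊕ Y on each row and compare to H:
  X=0, Y=0, Z=0: formula gives 0, H = 0 ✓
  X=0, Y=0, Z=1: formula gives 0, H = 0 ✓
  X=0, Y=1, Z=0: formula gives 1, H = 1 ✓
  X=0, Y=1, Z=1: formula gives 1, H = 1 ✓
  X=1, Y=0, Z=0: formula gives 0, H = 0 ✓
  …and likewise for the remaining 3 rows.
No disagreement on any input; they are logically equivalent.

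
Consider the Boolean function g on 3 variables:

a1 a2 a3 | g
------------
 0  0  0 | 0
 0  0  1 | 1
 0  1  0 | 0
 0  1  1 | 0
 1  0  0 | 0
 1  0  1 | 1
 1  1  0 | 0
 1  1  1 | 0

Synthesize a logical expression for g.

g(a1, a2, a3) = ((¬a1 ∧ ¬a2) ∧ a3) ∨ ((a1 ∧ ¬a2) ∧ a3)

g=1 on 2 inputs: (0,0,1), (1,0,1). Reading each as a conjunction of literals (¬a1·¬a2·a3, a1·¬a2·a3) and taking the OR gives the canonical DNF.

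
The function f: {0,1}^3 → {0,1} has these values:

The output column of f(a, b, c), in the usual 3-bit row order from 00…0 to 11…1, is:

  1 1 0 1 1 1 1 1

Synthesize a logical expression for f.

f is 0 on exactly one input, (0,1,0), whose minterm is ¬a·b·¬c. So f is the negation of that single conjunction.

f(a, b, c) = ((a' · b) · c')'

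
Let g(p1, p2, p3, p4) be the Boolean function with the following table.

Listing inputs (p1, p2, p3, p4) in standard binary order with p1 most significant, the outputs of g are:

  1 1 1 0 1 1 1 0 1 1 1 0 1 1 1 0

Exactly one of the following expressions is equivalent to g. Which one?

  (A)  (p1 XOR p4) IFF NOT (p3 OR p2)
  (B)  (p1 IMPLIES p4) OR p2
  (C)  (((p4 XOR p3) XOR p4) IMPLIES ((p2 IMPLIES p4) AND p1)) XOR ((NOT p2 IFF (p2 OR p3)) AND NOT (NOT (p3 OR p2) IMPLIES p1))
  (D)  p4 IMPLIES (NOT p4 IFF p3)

D

(A) fails at (0,0,0,0): the formula yields 0, g is 1.
(B) fails at (0,0,1,1): the formula yields 1, g is 0.
(C) fails at (0,0,1,0): the formula yields 0, g is 1.
(D) is the remaining candidate, and it agrees with g on all 16 inputs.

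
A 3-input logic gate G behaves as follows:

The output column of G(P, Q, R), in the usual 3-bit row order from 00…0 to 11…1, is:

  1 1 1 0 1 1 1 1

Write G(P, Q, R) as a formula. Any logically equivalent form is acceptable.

Only row (0,1,1) gives 0. So G is 1 everywhere except there — the complement of the minterm ¬P·Q·R.

G(P, Q, R) = ¬((¬P ∧ Q) ∧ R)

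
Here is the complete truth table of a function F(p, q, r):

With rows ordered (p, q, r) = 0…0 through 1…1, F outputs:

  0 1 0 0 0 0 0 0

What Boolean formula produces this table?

F(p, q, r) = (~p & ~q) & r

Only row (0,0,1) gives 1. That row's minterm ¬p·¬q·r is F directly.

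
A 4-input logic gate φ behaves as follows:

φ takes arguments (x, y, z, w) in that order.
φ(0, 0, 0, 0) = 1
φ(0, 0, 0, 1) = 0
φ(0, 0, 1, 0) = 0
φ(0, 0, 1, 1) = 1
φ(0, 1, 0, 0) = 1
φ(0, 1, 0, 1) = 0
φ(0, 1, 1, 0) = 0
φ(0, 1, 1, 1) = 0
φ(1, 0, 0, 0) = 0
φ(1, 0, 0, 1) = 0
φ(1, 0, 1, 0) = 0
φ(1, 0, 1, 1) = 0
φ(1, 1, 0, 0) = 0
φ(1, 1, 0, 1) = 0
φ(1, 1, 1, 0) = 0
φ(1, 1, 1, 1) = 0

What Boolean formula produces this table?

φ(x, y, z, w) = ((((NOT x AND NOT y) AND NOT z) AND NOT w) OR (((NOT x AND NOT y) AND z) AND w)) OR (((NOT x AND y) AND NOT z) AND NOT w)

φ=1 on 3 inputs: (0,0,0,0), (0,0,1,1), (0,1,0,0). Reading each as a conjunction of literals (¬x·¬y·¬z·¬w, ¬x·¬y·z·w, ¬x·y·¬z·¬w) and taking the OR gives the canonical DNF.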